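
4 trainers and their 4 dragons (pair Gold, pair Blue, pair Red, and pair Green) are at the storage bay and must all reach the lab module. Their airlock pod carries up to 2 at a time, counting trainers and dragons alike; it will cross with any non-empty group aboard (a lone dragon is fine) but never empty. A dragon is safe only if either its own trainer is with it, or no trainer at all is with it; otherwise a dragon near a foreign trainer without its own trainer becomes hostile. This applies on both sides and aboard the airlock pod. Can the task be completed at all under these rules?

No

Following every safe sequence of crossings from the start, the most of the 8 that can be at the lab module as the airlock pod arrives there on crossings 1, 3, 5 is 2, 3, 4 respectively; the best ever achieved is 4 of 8.
From crossing 7 on, no configuration arises that was not already reachable earlier: only 44 distinct safe configurations (who is on which side, and where the airlock pod is) can ever be reached, none of them has everyone across, and every continuation just revisits them. So no valid plan exists.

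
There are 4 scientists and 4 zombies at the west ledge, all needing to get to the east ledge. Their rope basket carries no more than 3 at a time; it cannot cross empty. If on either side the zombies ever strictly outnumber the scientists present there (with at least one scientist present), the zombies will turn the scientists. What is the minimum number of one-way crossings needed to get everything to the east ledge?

Counting alone: each trip to the east ledge takes at most 3 across and each return brings at least 1 back, so after t trips out (and t−1 returns) at most 3t − (t−1) of the 8 are across; that first reaches 8 at t = 4, so at least 7 crossings are needed.
The safety rule pushes this higher. Following every safe sequence of crossings, the most of the 8 that can be at the east ledge as the rope basket arrives there on crossing 7 is 7 — never all 8.
So no plan with fewer than 9 crossings exists, and this one achieves 9:
1. 2 zombies → the east ledge.  (the west ledge: 4S 2Z; the east ledge: 0S 2Z)
2. 1 zombie ← the west ledge.  (the west ledge: 4S 3Z; the east ledge: 0S 1Z)
3. 3 zombies → the east ledge.  (the west ledge: 4S 0Z; the east ledge: 0S 4Z)
4. 1 zombie ← the west ledge.  (the west ledge: 4S 1Z; the east ledge: 0S 3Z)
5. 3 scientists → the east ledge.  (the west ledge: 1S 1Z; the east ledge: 3S 3Z)
6. 1 scientist and 1 zombie ← the west ledge.  (the west ledge: 2S 2Z; the east ledge: 2S 2Z)
7. 2 scientists → the east ledge.  (the west ledge: 0S 2Z; the east ledge: 4S 2Z)
8. 1 zombie ← the west ledge.  (the west ledge: 0S 3Z; the east ledge: 4S 1Z)
9. 3 zombies → the east ledge.  (the west ledge: 0S 0Z; the east ledge: 4S 4Z)

9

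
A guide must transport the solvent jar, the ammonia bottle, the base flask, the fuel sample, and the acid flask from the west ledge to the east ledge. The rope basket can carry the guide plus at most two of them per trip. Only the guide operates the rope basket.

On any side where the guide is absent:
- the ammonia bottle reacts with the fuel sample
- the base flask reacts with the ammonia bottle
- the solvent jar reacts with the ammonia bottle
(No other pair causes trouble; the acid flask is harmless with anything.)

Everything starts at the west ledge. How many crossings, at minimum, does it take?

5

Counting alone: the guide can take at most 2 across per trip to the east ledge, so moving all 5 needs at least 3 loaded trips out, with a return between consecutive ones — at least 5 crossings.
The plan below uses exactly 5 crossings, so it is optimal:
1. Guide goes to the east ledge with the ammonia bottle and the solvent jar.
2. Guide goes back to the west ledge with the ammonia bottle.
3. Guide goes to the east ledge with the base flask and the fuel sample.
4. Guide goes back to the west ledge alone.
5. Guide goes to the east ledge with the acid flask and the ammonia bottle.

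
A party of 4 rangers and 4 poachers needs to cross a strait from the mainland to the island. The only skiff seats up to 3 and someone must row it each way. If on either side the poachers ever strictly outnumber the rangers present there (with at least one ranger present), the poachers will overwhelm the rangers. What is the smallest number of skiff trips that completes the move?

Counting alone: each trip to the island takes at most 3 across and each return brings at least 1 back, so after t trips out (and t−1 returns) at most 3t − (t−1) of the 8 are across; that first reaches 8 at t = 4, so at least 7 crossings are needed.
The safety rule pushes this higher. Following every safe sequence of crossings, the most of the 8 that can be at the island as the skiff arrives there on crossing 7 is 7 — never all 8.
So no plan with fewer than 9 crossings exists, and this one achieves 9:
1. 2 poachers → the island.  (the mainland: 4R 2P; the island: 0R 2P)
2. 1 poacher ← the mainland.  (the mainland: 4R 3P; the island: 0R 1P)
3. 3 poachers → the island.  (the mainland: 4R 0P; the island: 0R 4P)
4. 1 poacher ← the mainland.  (the mainland: 4R 1P; the island: 0R 3P)
5. 3 rangers → the island.  (the mainland: 1R 1P; the island: 3R 3P)
6. 1 ranger and 1 poacher ← the mainland.  (the mainland: 2R 2P; the island: 2R 2P)
7. 2 rangers → the island.  (the mainland: 0R 2P; the island: 4R 2P)
8. 1 poacher ← the mainland.  (the mainland: 0R 3P; the island: 4R 1P)
9. 3 poachers → the island.  (the mainland: 0R 0P; the island: 4R 4P)

9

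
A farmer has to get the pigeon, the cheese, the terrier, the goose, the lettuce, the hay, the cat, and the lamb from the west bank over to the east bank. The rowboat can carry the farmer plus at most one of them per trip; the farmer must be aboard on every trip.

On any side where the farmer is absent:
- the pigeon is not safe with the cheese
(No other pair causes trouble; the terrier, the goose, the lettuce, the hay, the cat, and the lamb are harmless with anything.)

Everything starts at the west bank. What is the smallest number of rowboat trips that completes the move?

Counting alone: the farmer can take at most 1 across per trip to the east bank, so moving all 8 needs at least 8 loaded trips out, with a return between consecutive ones — at least 15 crossings.
The plan below uses exactly 15 crossings, so it is optimal:
1. Farmer goes to the east bank with the pigeon.  [the west bank: the cat, the cheese, the goose, the hay, the lamb, the lettuce, the terrier | the east bank: the pigeon]
2. Farmer goes back to the west bank alone.  [the west bank: the cat, the cheese, the goose, the hay, the lamb, the lettuce, the terrier | the east bank: the pigeon]
3. Farmer goes to the east bank with the terrier.  [the west bank: the cat, the cheese, the goose, the hay, the lamb, the lettuce | the east bank: the pigeon, the terrier]
4. Farmer goes back to the west bank alone.  [the west bank: the cat, the cheese, the goose, the hay, the lamb, the lettuce | the east bank: the pigeon, the terrier]
5. Farmer goes to the east bank with the goose.  [the west bank: the cat, the cheese, the hay, the lamb, the lettuce | the east bank: the goose, the pigeon, the terrier]
6. Farmer goes back to the west bank alone.  [the west bank: the cat, the cheese, the hay, the lamb, the lettuce | the east bank: the goose, the pigeon, the terrier]
7. Farmer goes to the east bank with the lettuce.  [the west bank: the cat, the cheese, the hay, the lamb | the east bank: the goose, the lettuce, the pigeon, the terrier]
8. Farmer goes back to the west bank alone.  [the west bank: the cat, the cheese, the hay, the lamb | the east bank: the goose, the lettuce, the pigeon, the terrier]
9. Farmer goes to the east bank with the hay.  [the west bank: the cat, the cheese, the lamb | the east bank: the goose, the hay, the lettuce, the pigeon, the terrier]
10. Farmer goes back to the west bank alone.  [the west bank: the cat, the cheese, the lamb | the east bank: the goose, the hay, the lettuce, the pigeon, the terrier]
11. Farmer goes to the east bank with the cat.  [the west bank: the cheese, the lamb | the east bank: the cat, the goose, the hay, the lettuce, the pigeon, the terrier]
12. Farmer goes back to the west bank alone.  [the west bank: the cheese, the lamb | the east bank: the cat, the goose, the hay, the lettuce, the pigeon, the terrier]
13. Farmer goes to the east bank with the lamb.  [the west bank: the cheese | the east bank: the cat, the goose, the hay, the lamb, the lettuce, the pigeon, the terrier]
14. Farmer goes back to the west bank alone.  [the west bank: the cheese | the east bank: the cat, the goose, the hay, the lamb, the lettuce, the pigeon, the terrier]
15. Farmer goes to the east bank with the cheese.  [the west bank: — | the east bank: the cat, the cheese, the goose, the hay, the lamb, the lettuce, the pigeon, the terrier]

15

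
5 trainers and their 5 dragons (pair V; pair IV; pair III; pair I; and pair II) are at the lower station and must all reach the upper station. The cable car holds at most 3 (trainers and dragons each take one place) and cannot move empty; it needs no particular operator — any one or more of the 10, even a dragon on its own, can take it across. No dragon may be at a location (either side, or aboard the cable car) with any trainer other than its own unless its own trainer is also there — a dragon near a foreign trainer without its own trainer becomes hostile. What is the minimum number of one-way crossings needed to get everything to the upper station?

11

Counting alone: each trip to the upper station takes at most 3 across and each return brings at least 1 back, so after t trips out (and t−1 returns) at most 3t − (t−1) of the 10 are across; that first reaches 10 at t = 5, so at least 9 crossings are needed.
The safety rule pushes this higher. Following every safe sequence of crossings, the most of the 10 that can be at the upper station as the cable car arrives there on crossing 9 is 9 — never all 10.
So no plan with fewer than 11 crossings exists, and this one achieves 11:
1. dragon V and trainer V cross → the upper station.
2. trainer V crosses ← the lower station.
3. dragon I, dragon III, and dragon IV cross → the upper station.
4. dragon V crosses ← the lower station.
5. trainer I, trainer III, and trainer IV cross → the upper station.
6. dragon IV and trainer IV cross ← the lower station.
7. trainer II, trainer IV, and trainer V cross → the upper station.
8. dragon III crosses ← the lower station.
9. dragon IV and dragon V cross → the upper station.
10. dragon V crosses ← the lower station.
11. dragon II, dragon III, and dragon V cross → the upper station.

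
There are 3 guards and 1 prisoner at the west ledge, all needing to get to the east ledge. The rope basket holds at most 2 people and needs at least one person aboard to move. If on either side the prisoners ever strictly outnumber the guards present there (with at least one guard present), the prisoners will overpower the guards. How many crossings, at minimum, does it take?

5

Counting alone: each trip to the east ledge takes at most 2 across and each return brings at least 1 back, so after t trips out (and t−1 returns) at most 2t − (t−1) of the 4 are across; that first reaches 4 at t = 3, so at least 5 crossings are needed.
The plan below uses exactly 5 crossings, so it is optimal:
1. 1 guard and 1 prisoner → the east ledge.  (the west ledge: 2G 0P; the east ledge: 1G 1P)
2. 1 prisoner ← the west ledge.  (the west ledge: 2G 1P; the east ledge: 1G 0P)
3. 1 guard and 1 prisoner → the east ledge.  (the west ledge: 1G 0P; the east ledge: 2G 1P)
4. 1 prisoner ← the west ledge.  (the west ledge: 1G 1P; the east ledge: 2G 0P)
5. 1 guard and 1 prisoner → the east ledge.  (the west ledge: 0G 0P; the east ledge: 3G 1P)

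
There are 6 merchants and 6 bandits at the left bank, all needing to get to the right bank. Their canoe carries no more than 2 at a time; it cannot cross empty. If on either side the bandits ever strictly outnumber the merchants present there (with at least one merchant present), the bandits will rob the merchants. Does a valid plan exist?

No

Following every safe sequence of crossings from the start, the most of the 12 that can be at the right bank as the canoe arrives there on crossings 1, 3, 5, 7, 9 is 2, 3, 4, 5, 6 respectively; the best ever achieved is 6 of 12.
From crossing 11 on, no configuration arises that was not already reachable earlier: only 15 distinct safe configurations (who is on which side, and where the canoe is) can ever be reached, none of them has everyone across, and every continuation just revisits them. They are: 0 merchants + 0 bandits across (canoe back at the start); 0 merchants + 1 bandit across (canoe there); 0 merchants + 1 bandit across (canoe back at the start); 0 merchants + 2 bandits across (canoe there); 0 merchants + 2 bandits across (canoe back at the start); 0 merchants + 3 bandits across (canoe there); 0 merchants + 3 bandits across (canoe back at the start); 0 merchants + 4 bandits across (canoe there); 0 merchants + 4 bandits across (canoe back at the start); 0 merchants + 5 bandits across (canoe there); 0 merchants + 5 bandits across (canoe back at the start); 0 merchants + 6 bandits across (canoe there); 1 merchant + 1 bandit across (canoe there); 1 merchant + 1 bandit across (canoe back at the start); 2 merchants + 2 bandits across (canoe there). So no valid plan exists.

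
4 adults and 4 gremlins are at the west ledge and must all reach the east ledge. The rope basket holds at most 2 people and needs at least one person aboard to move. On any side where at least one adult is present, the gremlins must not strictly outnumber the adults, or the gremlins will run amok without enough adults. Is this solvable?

Following every safe sequence of crossings from the start, the most of the 8 that can be at the east ledge as the rope basket arrives there on crossings 1, 3, 5 is 2, 3, 4 respectively; the best ever achieved is 4 of 8.
From crossing 7 on, no configuration arises that was not already reachable earlier: only 11 distinct safe configurations (who is on which side, and where the rope basket is) can ever be reached, none of them has everyone across, and every continuation just revisits them. They are: 0 adults + 0 gremlins across (rope basket back at the start); 0 adults + 1 gremlin across (rope basket there); 0 adults + 1 gremlin across (rope basket back at the start); 0 adults + 2 gremlins across (rope basket there); 0 adults + 2 gremlins across (rope basket back at the start); 0 adults + 3 gremlins across (rope basket there); 0 adults + 3 gremlins across (rope basket back at the start); 0 adults + 4 gremlins across (rope basket there); 1 adult + 1 gremlin across (rope basket there); 1 adult + 1 gremlin across (rope basket back at the start); 2 adults + 2 gremlins across (rope basket there). So no valid plan exists.

No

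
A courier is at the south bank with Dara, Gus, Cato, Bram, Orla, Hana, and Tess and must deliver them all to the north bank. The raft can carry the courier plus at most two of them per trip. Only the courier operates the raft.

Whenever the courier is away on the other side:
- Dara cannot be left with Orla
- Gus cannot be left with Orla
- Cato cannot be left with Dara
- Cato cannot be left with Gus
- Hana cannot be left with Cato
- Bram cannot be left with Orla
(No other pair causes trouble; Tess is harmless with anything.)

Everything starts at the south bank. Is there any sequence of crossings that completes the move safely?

1. Courier goes to the north bank with Cato and Orla.  [the south bank: Bram, Dara, Gus, Hana, Tess | the north bank: Cato, Orla]
2. Courier goes back to the south bank alone.  [the south bank: Bram, Dara, Gus, Hana, Tess | the north bank: Cato, Orla]
3. Courier goes to the north bank with Bram.  [the south bank: Dara, Gus, Hana, Tess | the north bank: Bram, Cato, Orla]
4. Courier goes back to the south bank with Orla.  [the south bank: Dara, Gus, Hana, Orla, Tess | the north bank: Bram, Cato]
5. Courier goes to the north bank with Dara and Gus.  [the south bank: Hana, Orla, Tess | the north bank: Bram, Cato, Dara, Gus]
6. Courier goes back to the south bank with Cato.  [the south bank: Cato, Hana, Orla, Tess | the north bank: Bram, Dara, Gus]
7. Courier goes to the north bank with Hana and Tess.  [the south bank: Cato, Orla | the north bank: Bram, Dara, Gus, Hana, Tess]
8. Courier goes back to the south bank alone.  [the south bank: Cato, Orla | the north bank: Bram, Dara, Gus, Hana, Tess]
9. Courier goes to the north bank with Cato and Orla.  [the south bank: — | the north bank: Bram, Cato, Dara, Gus, Hana, Orla, Tess]

Yes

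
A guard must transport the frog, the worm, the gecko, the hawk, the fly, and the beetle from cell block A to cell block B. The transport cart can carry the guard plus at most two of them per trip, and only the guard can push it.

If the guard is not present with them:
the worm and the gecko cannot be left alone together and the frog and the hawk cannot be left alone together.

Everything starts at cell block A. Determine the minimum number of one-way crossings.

Counting alone: the guard can take at most 2 across per trip to cell block B, so moving all 6 needs at least 3 loaded trips out, with a return between consecutive ones — at least 5 crossings.
The plan below uses exactly 5 crossings, so it is optimal:
1. Guard goes to cell block B with the frog and the worm.  [cell block A: the beetle, the fly, the gecko, the hawk | cell block B: the frog, the worm]
2. Guard goes back to cell block A alone.  [cell block A: the beetle, the fly, the gecko, the hawk | cell block B: the frog, the worm]
3. Guard goes to cell block B with the beetle and the fly.  [cell block A: the gecko, the hawk | cell block B: the beetle, the fly, the frog, the worm]
4. Guard goes back to cell block A alone.  [cell block A: the gecko, the hawk | cell block B: the beetle, the fly, the frog, the worm]
5. Guard goes to cell block B with the gecko and the hawk.  [cell block A: — | cell block B: the beetle, the fly, the frog, the gecko, the hawk, the worm]

5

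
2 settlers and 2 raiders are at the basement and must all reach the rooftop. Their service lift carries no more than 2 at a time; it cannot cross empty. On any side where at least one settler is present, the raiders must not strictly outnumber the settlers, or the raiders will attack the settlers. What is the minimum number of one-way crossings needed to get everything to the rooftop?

5

Counting alone: each trip to the rooftop takes at most 2 across and each return brings at least 1 back, so after t trips out (and t−1 returns) at most 2t − (t−1) of the 4 are across; that first reaches 4 at t = 3, so at least 5 crossings are needed.
The plan below uses exactly 5 crossings, so it is optimal:
1. 2 raiders → the rooftop.  (the basement: 2S 0R; the rooftop: 0S 2R)
2. 1 raider ← the basement.  (the basement: 2S 1R; the rooftop: 0S 1R)
3. 2 settlers → the rooftop.  (the basement: 0S 1R; the rooftop: 2S 1R)
4. 1 raider ← the basement.  (the basement: 0S 2R; the rooftop: 2S 0R)
5. 2 raiders → the rooftop.  (the basement: 0S 0R; the rooftop: 2S 2R)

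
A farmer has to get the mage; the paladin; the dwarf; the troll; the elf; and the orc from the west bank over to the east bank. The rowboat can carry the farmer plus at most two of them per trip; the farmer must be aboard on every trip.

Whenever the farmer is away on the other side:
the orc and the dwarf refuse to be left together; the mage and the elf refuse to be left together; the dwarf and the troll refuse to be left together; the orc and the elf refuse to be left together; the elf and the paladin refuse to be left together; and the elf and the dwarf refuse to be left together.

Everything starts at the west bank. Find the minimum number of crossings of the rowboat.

9

Counting alone: the farmer can take at most 2 across per trip to the east bank, so moving all 6 needs at least 3 loaded trips out, with a return between consecutive ones — at least 5 crossings.
The safety rule pushes this higher. Following every safe sequence of crossings, the most of the 6 that can be at the east bank as the rowboat arrives there on crossings 5, 7 is 4, 5 respectively — never all 6.
So no plan with fewer than 9 crossings exists, and this one achieves 9:
1. Farmer goes to the east bank with the dwarf and the elf.
2. Farmer goes back to the west bank with the dwarf.
3. Farmer goes to the east bank with the dwarf and the mage.
4. Farmer goes back to the west bank with the elf.
5. Farmer goes to the east bank with the elf and the paladin.
6. Farmer goes back to the west bank with the elf.
7. Farmer goes to the east bank with the orc and the troll.
8. Farmer goes back to the west bank with the dwarf.
9. Farmer goes to the east bank with the dwarf and the elf.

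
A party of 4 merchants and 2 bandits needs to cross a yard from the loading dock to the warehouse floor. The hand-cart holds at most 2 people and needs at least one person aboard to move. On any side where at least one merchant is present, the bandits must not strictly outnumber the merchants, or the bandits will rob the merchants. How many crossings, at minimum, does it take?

Counting alone: each trip to the warehouse floor takes at most 2 across and each return brings at least 1 back, so after t trips out (and t−1 returns) at most 2t − (t−1) of the 6 are across; that first reaches 6 at t = 5, so at least 9 crossings are needed.
The plan below uses exactly 9 crossings, so it is optimal:
1. 2 bandits → the warehouse floor.  (the loading dock: 4M 0B; the warehouse floor: 0M 2B)
2. 1 bandit ← the loading dock.  (the loading dock: 4M 1B; the warehouse floor: 0M 1B)
3. 2 merchants → the warehouse floor.  (the loading dock: 2M 1B; the warehouse floor: 2M 1B)
4. 1 bandit ← the loading dock.  (the loading dock: 2M 2B; the warehouse floor: 2M 0B)
5. 2 bandits → the warehouse floor.  (the loading dock: 2M 0B; the warehouse floor: 2M 2B)
6. 1 bandit ← the loading dock.  (the loading dock: 2M 1B; the warehouse floor: 2M 1B)
7. 1 merchant and 1 bandit → the warehouse floor.  (the loading dock: 1M 0B; the warehouse floor: 3M 2B)
8. 1 bandit ← the loading dock.  (the loading dock: 1M 1B; the warehouse floor: 3M 1B)
9. 1 merchant and 1 bandit → the warehouse floor.  (the loading dock: 0M 0B; the warehouse floor: 4M 2B)

9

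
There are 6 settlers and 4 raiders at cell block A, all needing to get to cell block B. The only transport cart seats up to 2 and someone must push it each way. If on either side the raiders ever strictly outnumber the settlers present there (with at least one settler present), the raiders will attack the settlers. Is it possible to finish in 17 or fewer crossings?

Yes — this plan uses 17 crossings (≤ 17):
1. 2 raiders → cell block B.  (cell block A: 6S 2R; cell block B: 0S 2R)
2. 1 raider ← cell block A.  (cell block A: 6S 3R; cell block B: 0S 1R)
3. 2 raiders → cell block B.  (cell block A: 6S 1R; cell block B: 0S 3R)
4. 1 raider ← cell block A.  (cell block A: 6S 2R; cell block B: 0S 2R)
5. 2 settlers → cell block B.  (cell block A: 4S 2R; cell block B: 2S 2R)
6. 1 raider ← cell block A.  (cell block A: 4S 3R; cell block B: 2S 1R)
7. 1 settler and 1 raider → cell block B.  (cell block A: 3S 2R; cell block B: 3S 2R)
8. 1 raider ← cell block A.  (cell block A: 3S 3R; cell block B: 3S 1R)
9. 2 raiders → cell block B.  (cell block A: 3S 1R; cell block B: 3S 3R)
10. 1 raider ← cell block A.  (cell block A: 3S 2R; cell block B: 3S 2R)
11. 1 settler and 1 raider → cell block B.  (cell block A: 2S 1R; cell block B: 4S 3R)
12. 1 raider ← cell block A.  (cell block A: 2S 2R; cell block B: 4S 2R)
13. 2 raiders → cell block B.  (cell block A: 2S 0R; cell block B: 4S 4R)
14. 1 raider ← cell block A.  (cell block A: 2S 1R; cell block B: 4S 3R)
15. 1 settler and 1 raider → cell block B.  (cell block A: 1S 0R; cell block B: 5S 4R)
16. 1 raider ← cell block A.  (cell block A: 1S 1R; cell block B: 5S 3R)
17. 1 settler and 1 raider → cell block B.  (cell block A: 0S 0R; cell block B: 6S 4R)

Yes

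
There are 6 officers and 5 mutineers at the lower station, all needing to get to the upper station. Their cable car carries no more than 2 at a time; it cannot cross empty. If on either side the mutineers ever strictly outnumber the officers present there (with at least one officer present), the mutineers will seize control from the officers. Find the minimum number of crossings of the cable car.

Counting alone: each trip to the upper station takes at most 2 across and each return brings at least 1 back, so after t trips out (and t−1 returns) at most 2t − (t−1) of the 11 are across; that first reaches 11 at t = 10, so at least 19 crossings are needed.
The plan below uses exactly 19 crossings, so it is optimal:
1. 2 mutineers → the upper station.  (the lower station: 6O 3M; the upper station: 0O 2M)
2. 1 mutineer ← the lower station.  (the lower station: 6O 4M; the upper station: 0O 1M)
3. 2 mutineers → the upper station.  (the lower station: 6O 2M; the upper station: 0O 3M)
4. 1 mutineer ← the lower station.  (the lower station: 6O 3M; the upper station: 0O 2M)
5. 2 officers → the upper station.  (the lower station: 4O 3M; the upper station: 2O 2M)
6. 1 mutineer ← the lower station.  (the lower station: 4O 4M; the upper station: 2O 1M)
7. 1 officer and 1 mutineer → the upper station.  (the lower station: 3O 3M; the upper station: 3O 2M)
8. 1 officer ← the lower station.  (the lower station: 4O 3M; the upper station: 2O 2M)
9. 1 officer and 1 mutineer → the upper station.  (the lower station: 3O 2M; the upper station: 3O 3M)
10. 1 mutineer ← the lower station.  (the lower station: 3O 3M; the upper station: 3O 2M)
11. 1 officer and 1 mutineer → the upper station.  (the lower station: 2O 2M; the upper station: 4O 3M)
12. 1 officer ← the lower station.  (the lower station: 3O 2M; the upper station: 3O 3M)
13. 1 officer and 1 mutineer → the upper station.  (the lower station: 2O 1M; the upper station: 4O 4M)
14. 1 mutineer ← the lower station.  (the lower station: 2O 2M; the upper station: 4O 3M)
15. 1 officer and 1 mutineer → the upper station.  (the lower station: 1O 1M; the upper station: 5O 4M)
16. 1 officer ← the lower station.  (the lower station: 2O 1M; the upper station: 4O 4M)
17. 1 officer and 1 mutineer → the upper station.  (the lower station: 1O 0M; the upper station: 5O 5M)
18. 1 mutineer ← the lower station.  (the lower station: 1O 1M; the upper station: 5O 4M)
19. 1 officer and 1 mutineer → the upper station.  (the lower station: 0O 0M; the upper station: 6O 5M)

19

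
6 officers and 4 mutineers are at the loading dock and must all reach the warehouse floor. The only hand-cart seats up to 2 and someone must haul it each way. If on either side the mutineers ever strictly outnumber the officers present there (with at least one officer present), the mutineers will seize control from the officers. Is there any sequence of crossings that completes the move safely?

Yes

1. 2 mutineers → the warehouse floor.  (the loading dock: 6O 2M; the warehouse floor: 0O 2M)
2. 1 mutineer ← the loading dock.  (the loading dock: 6O 3M; the warehouse floor: 0O 1M)
3. 2 mutineers → the warehouse floor.  (the loading dock: 6O 1M; the warehouse floor: 0O 3M)
4. 1 mutineer ← the loading dock.  (the loading dock: 6O 2M; the warehouse floor: 0O 2M)
5. 2 officers → the warehouse floor.  (the loading dock: 4O 2M; the warehouse floor: 2O 2M)
6. 1 mutineer ← the loading dock.  (the loading dock: 4O 3M; the warehouse floor: 2O 1M)
7. 1 officer and 1 mutineer → the warehouse floor.  (the loading dock: 3O 2M; the warehouse floor: 3O 2M)
8. 1 mutineer ← the loading dock.  (the loading dock: 3O 3M; the warehouse floor: 3O 1M)
9. 2 mutineers → the warehouse floor.  (the loading dock: 3O 1M; the warehouse floor: 3O 3M)
10. 1 mutineer ← the loading dock.  (the loading dock: 3O 2M; the warehouse floor: 3O 2M)
11. 1 officer and 1 mutineer → the warehouse floor.  (the loading dock: 2O 1M; the warehouse floor: 4O 3M)
12. 1 mutineer ← the loading dock.  (the loading dock: 2O 2M; the warehouse floor: 4O 2M)
13. 2 mutineers → the warehouse floor.  (the loading dock: 2O 0M; the warehouse floor: 4O 4M)
14. 1 mutineer ← the loading dock.  (the loading dock: 2O 1M; the warehouse floor: 4O 3M)
15. 1 officer and 1 mutineer → the warehouse floor.  (the loading dock: 1O 0M; the warehouse floor: 5O 4M)
16. 1 mutineer ← the loading dock.  (the loading dock: 1O 1M; the warehouse floor: 5O 3M)
17. 1 officer and 1 mutineer → the warehouse floor.  (the loading dock: 0O 0M; the warehouse floor: 6O 4M)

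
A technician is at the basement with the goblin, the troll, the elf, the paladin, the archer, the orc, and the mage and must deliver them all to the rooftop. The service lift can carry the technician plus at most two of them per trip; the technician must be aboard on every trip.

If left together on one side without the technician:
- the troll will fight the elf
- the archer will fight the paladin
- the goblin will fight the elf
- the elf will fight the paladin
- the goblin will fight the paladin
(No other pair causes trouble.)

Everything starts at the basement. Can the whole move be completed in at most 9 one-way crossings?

No

Counting alone: the technician can take at most 2 across per trip to the rooftop, so moving all 7 needs at least 4 loaded trips out, with a return between consecutive ones — at least 7 crossings.
The safety rule pushes this higher. Following every safe sequence of crossings, the most of the 7 that can be at the rooftop as the service lift arrives there on crossings 7, 9 is 5, 6 respectively — never all 7.
So the move cannot be finished within 9 crossings. (The shortest complete plan takes 11:)
1. Technician goes to the rooftop with the elf and the paladin.
2. Technician goes back to the basement with the elf.
3. Technician goes to the rooftop with the goblin and the troll.
4. Technician goes back to the basement with the goblin.
5. Technician goes to the rooftop with the archer and the goblin.
6. Technician goes back to the basement with the paladin.
7. Technician goes to the rooftop with the elf and the orc.
8. Technician goes back to the basement with the elf.
9. Technician goes to the rooftop with the elf and the mage.
10. Technician goes back to the basement with the elf.
11. Technician goes to the rooftop with the elf and the paladin.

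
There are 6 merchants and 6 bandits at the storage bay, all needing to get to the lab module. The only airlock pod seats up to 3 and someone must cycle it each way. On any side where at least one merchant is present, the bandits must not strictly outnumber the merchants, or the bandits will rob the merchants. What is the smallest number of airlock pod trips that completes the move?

Following every safe sequence of crossings from the start, the most of the 12 that can be at the lab module as the airlock pod arrives there on crossings 1, 3, 5 is 3, 5, 6 respectively; the best ever achieved is 6 of 12.
From crossing 7 on, no configuration arises that was not already reachable earlier: only 17 distinct safe configurations (who is on which side, and where the airlock pod is) can ever be reached, none of them has everyone across, and every continuation just revisits them. They are: 0 merchants + 0 bandits across (airlock pod back at the start); 0 merchants + 1 bandit across (airlock pod there); 0 merchants + 1 bandit across (airlock pod back at the start); 0 merchants + 2 bandits across (airlock pod there); 0 merchants + 2 bandits across (airlock pod back at the start); 0 merchants + 3 bandits across (airlock pod there); 0 merchants + 3 bandits across (airlock pod back at the start); 0 merchants + 4 bandits across (airlock pod there); 0 merchants + 4 bandits across (airlock pod back at the start); 0 merchants + 5 bandits across (airlock pod there); 0 merchants + 5 bandits across (airlock pod back at the start); 0 merchants + 6 bandits across (airlock pod there); 1 merchant + 1 bandit across (airlock pod there); 1 merchant + 1 bandit across (airlock pod back at the start); 2 merchants + 2 bandits across (airlock pod there); 2 merchants + 2 bandits across (airlock pod back at the start); 3 merchants + 3 bandits across (airlock pod there). So no valid plan exists.

impossible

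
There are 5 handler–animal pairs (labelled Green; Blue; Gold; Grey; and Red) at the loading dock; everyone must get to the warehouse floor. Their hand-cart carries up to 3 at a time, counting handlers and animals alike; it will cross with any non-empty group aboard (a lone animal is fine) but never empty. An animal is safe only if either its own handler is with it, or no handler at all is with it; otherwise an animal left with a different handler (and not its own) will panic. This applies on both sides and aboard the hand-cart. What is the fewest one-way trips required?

Counting alone: each trip to the warehouse floor takes at most 3 across and each return brings at least 1 back, so after t trips out (and t−1 returns) at most 3t − (t−1) of the 10 are across; that first reaches 10 at t = 5, so at least 9 crossings are needed.
The safety rule pushes this higher. Following every safe sequence of crossings, the most of the 10 that can be at the warehouse floor as the hand-cart arrives there on crossing 9 is 9 — never all 10.
So no plan with fewer than 11 crossings exists, and this one achieves 11:
1. animal Green and handler Green cross → the warehouse floor.
2. handler Green crosses ← the loading dock.
3. animal Blue, animal Gold, and animal Grey cross → the warehouse floor.
4. animal Green crosses ← the loading dock.
5. handler Blue, handler Gold, and handler Grey cross → the warehouse floor.
6. animal Blue and handler Blue cross ← the loading dock.
7. handler Blue, handler Green, and handler Red cross → the warehouse floor.
8. animal Gold crosses ← the loading dock.
9. animal Blue and animal Green cross → the warehouse floor.
10. animal Green crosses ← the loading dock.
11. animal Gold, animal Green, and animal Red cross → the warehouse floor.

11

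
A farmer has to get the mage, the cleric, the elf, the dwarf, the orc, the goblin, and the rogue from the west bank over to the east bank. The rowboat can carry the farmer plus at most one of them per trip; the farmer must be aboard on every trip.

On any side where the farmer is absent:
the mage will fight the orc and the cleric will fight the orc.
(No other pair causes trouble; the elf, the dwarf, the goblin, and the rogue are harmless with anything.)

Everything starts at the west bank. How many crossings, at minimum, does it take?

Counting alone: the farmer can take at most 1 across per trip to the east bank, so moving all 7 needs at least 7 loaded trips out, with a return between consecutive ones — at least 13 crossings.
The safety rule pushes this higher. Following every safe sequence of crossings, the most of the 7 that can be at the east bank as the rowboat arrives there on crossing 13 is 6 — never all 7.
So no plan with fewer than 15 crossings exists, and this one achieves 15:
1. Farmer goes to the east bank with the orc.  [the west bank: the cleric, the dwarf, the elf, the goblin, the mage, the rogue | the east bank: the orc]
2. Farmer goes back to the west bank alone.  [the west bank: the cleric, the dwarf, the elf, the goblin, the mage, the rogue | the east bank: the orc]
3. Farmer goes to the east bank with the mage.  [the west bank: the cleric, the dwarf, the elf, the goblin, the rogue | the east bank: the mage, the orc]
4. Farmer goes back to the west bank with the orc.  [the west bank: the cleric, the dwarf, the elf, the goblin, the orc, the rogue | the east bank: the mage]
5. Farmer goes to the east bank with the cleric.  [the west bank: the dwarf, the elf, the goblin, the orc, the rogue | the east bank: the cleric, the mage]
6. Farmer goes back to the west bank alone.  [the west bank: the dwarf, the elf, the goblin, the orc, the rogue | the east bank: the cleric, the mage]
7. Farmer goes to the east bank with the elf.  [the west bank: the dwarf, the goblin, the orc, the rogue | the east bank: the cleric, the elf, the mage]
8. Farmer goes back to the west bank alone.  [the west bank: the dwarf, the goblin, the orc, the rogue | the east bank: the cleric, the elf, the mage]
9. Farmer goes to the east bank with the dwarf.  [the west bank: the goblin, the orc, the rogue | the east bank: the cleric, the dwarf, the elf, the mage]
10. Farmer goes back to the west bank alone.  [the west bank: the goblin, the orc, the rogue | the east bank: the cleric, the dwarf, the elf, the mage]
11. Farmer goes to the east bank with the goblin.  [the west bank: the orc, the rogue | the east bank: the cleric, the dwarf, the elf, the goblin, the mage]
12. Farmer goes back to the west bank alone.  [the west bank: the orc, the rogue | the east bank: the cleric, the dwarf, the elf, the goblin, the mage]
13. Farmer goes to the east bank with the rogue.  [the west bank: the orc | the east bank: the cleric, the dwarf, the elf, the goblin, the mage, the rogue]
14. Farmer goes back to the west bank alone.  [the west bank: the orc | the east bank: the cleric, the dwarf, the elf, the goblin, the mage, the rogue]
15. Farmer goes to the east bank with the orc.  [the west bank: — | the east bank: the cleric, the dwarf, the elf, the goblin, the mage, the orc, the rogue]

15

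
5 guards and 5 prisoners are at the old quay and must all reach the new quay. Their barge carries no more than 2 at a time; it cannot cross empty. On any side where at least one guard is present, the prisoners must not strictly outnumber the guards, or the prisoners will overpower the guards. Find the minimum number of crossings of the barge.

impossible

Following every safe sequence of crossings from the start, the most of the 10 that can be at the new quay as the barge arrives there on crossings 1, 3, 5, 7 is 2, 3, 4, 5 respectively; the best ever achieved is 5 of 10.
From crossing 9 on, no configuration arises that was not already reachable earlier: only 13 distinct safe configurations (who is on which side, and where the barge is) can ever be reached, none of them has everyone across, and every continuation just revisits them. They are: 0 guards + 0 prisoners across (barge back at the start); 0 guards + 1 prisoner across (barge there); 0 guards + 1 prisoner across (barge back at the start); 0 guards + 2 prisoners across (barge there); 0 guards + 2 prisoners across (barge back at the start); 0 guards + 3 prisoners across (barge there); 0 guards + 3 prisoners across (barge back at the start); 0 guards + 4 prisoners across (barge there); 0 guards + 4 prisoners across (barge back at the start); 0 guards + 5 prisoners across (barge there); 1 guard + 1 prisoner across (barge there); 1 guard + 1 prisoner across (barge back at the start); 2 guards + 2 prisoners across (barge there). So no valid plan exists.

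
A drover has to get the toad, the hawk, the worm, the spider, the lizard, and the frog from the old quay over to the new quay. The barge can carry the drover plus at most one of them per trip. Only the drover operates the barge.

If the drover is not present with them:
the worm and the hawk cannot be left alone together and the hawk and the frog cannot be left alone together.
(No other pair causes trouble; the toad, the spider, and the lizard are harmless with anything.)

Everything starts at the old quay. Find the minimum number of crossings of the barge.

13

Counting alone: the drover can take at most 1 across per trip to the new quay, so moving all 6 needs at least 6 loaded trips out, with a return between consecutive ones — at least 11 crossings.
The safety rule pushes this higher. Following every safe sequence of crossings, the most of the 6 that can be at the new quay as the barge arrives there on crossing 11 is 5 — never all 6.
So no plan with fewer than 13 crossings exists, and this one achieves 13:
1. Drover goes to the new quay with the hawk.
2. Drover goes back to the old quay alone.
3. Drover goes to the new quay with the toad.
4. Drover goes back to the old quay alone.
5. Drover goes to the new quay with the worm.
6. Drover goes back to the old quay with the hawk.
7. Drover goes to the new quay with the frog.
8. Drover goes back to the old quay alone.
9. Drover goes to the new quay with the spider.
10. Drover goes back to the old quay alone.
11. Drover goes to the new quay with the lizard.
12. Drover goes back to the old quay alone.
13. Drover goes to the new quay with the hawk.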